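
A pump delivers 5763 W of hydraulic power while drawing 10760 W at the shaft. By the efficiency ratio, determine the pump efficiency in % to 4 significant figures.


Approach: apply the efficiency ratio, eta = (P_out/P_in)*100.
eta = (5763 / 10760) * 100 = 53.56 %
Therefore the pump efficiency = 53.56 %.


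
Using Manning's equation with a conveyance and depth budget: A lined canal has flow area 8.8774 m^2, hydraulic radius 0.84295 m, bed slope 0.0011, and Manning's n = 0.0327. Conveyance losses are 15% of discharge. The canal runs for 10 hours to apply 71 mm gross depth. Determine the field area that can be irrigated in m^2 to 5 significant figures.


Approach: apply Manning's equation with a conveyance and depth budget, Q = (1/n)*A*R^(2/3)*S^(1/2); Q_field = Q*(1-loss); Area = Q_field*t/(d/1000).
Step 1 — canal discharge (Manning's equation):
  Q = (1/0.0327) * 8.8774 * 0.84295^(2/3) * 0.0011^(1/2) = 8.034686 m^3/s
Step 2 — delivered flow: Q_field = 8.034686*(1 - 15/100) = 6.829483 m^3/s
Step 3 — volume delivered: V = 6.829483 * 10*3600 = 245861.4 m^3
Step 4 — area served: A = V / (depth/1000) = 245861.4 / 0.071 = 3462800 m^2
Therefore the field area that can be irrigated = 3462800 m^2.


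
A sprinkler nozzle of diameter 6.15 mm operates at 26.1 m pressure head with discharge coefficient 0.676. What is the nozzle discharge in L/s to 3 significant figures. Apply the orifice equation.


Approach: apply the orifice equation, Q = Cd*A*sqrt(2*g*h), A = pi*(d/2)^2.
A = pi*(6.15e-3/2)^2 = 2.9706e-05 m^2
Q = 0.676 * 2.9706e-05 * sqrt(2*9.81*26.1) * 1000 = 0.454 L/s
Therefore the nozzle discharge = 0.454 L/s.


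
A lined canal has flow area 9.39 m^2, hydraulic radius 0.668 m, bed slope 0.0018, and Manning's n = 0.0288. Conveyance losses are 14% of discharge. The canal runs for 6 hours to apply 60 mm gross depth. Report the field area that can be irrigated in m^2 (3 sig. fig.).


Approach: apply Manning's equation with a conveyance and depth budget, Q = (1/n)*A*R^(2/3)*S^(1/2); Q_field = Q*(1-loss); Area = Q_field*t/(d/1000).
Step 1 — canal discharge (Manning's equation):
  Q = (1/0.0288) * 9.39 * 0.668^(2/3) * 0.0018^(1/2) = 10.570 m^3/s
Step 2 — delivered flow: Q_field = 10.570*(1 - 14/100) = 9.0906 m^3/s
Step 3 — volume delivered: V = 9.0906 * 6*3600 = 196360 m^3
Step 4 — area served: A = V / (depth/1000) = 196360 / 0.06 = 3270000 m^2
Therefore the field area that can be irrigated = 3270000 m^2.


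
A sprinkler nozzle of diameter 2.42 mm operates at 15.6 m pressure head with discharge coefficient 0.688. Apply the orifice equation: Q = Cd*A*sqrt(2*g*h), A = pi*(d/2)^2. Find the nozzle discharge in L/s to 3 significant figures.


A = pi*(2.42e-3/2)^2 = 4.5996e-06 m^2
Q = 0.688 * 4.5996e-06 * sqrt(2*9.81*15.6) * 1000 = 0.0554 L/s
Therefore the nozzle discharge = 0.0554 L/s.


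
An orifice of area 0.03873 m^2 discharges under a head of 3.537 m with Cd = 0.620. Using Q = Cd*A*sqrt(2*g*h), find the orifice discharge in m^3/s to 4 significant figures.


Q = 0.620 * 0.03873 * sqrt(2*9.81*3.537) = 0.2000 m^3/s
Therefore the orifice discharge = 0.2000 m^3/s.


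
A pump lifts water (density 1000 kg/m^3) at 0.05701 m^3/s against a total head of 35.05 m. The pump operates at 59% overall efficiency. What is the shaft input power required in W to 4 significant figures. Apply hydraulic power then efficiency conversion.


Approach: apply hydraulic power then efficiency conversion, P = rho*g*Q*H; P_in = P/eta.
Step 1 — hydraulic power (P = rho*g*Q*H):
  P = 1000 * 9.81 * 0.05701 * 35.05 = 19602.3 W
Step 2 — input power: P_in = P/eta = 19602.3 / 0.59 = 33220 W
Therefore the shaft input power required = 33220 W.


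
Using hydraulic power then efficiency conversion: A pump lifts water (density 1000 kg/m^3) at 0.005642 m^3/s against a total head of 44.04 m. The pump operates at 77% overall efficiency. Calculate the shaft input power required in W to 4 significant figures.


Approach: apply hydraulic power then efficiency conversion, P = rho*g*Q*H; P_in = P/eta.
Step 1 — hydraulic power (P = rho*g*Q*H):
  P = 1000 * 9.81 * 0.005642 * 44.04 = 2437.53 W
Step 2 — input power: P_in = P/eta = 2437.53 / 0.77 = 3166 W
Therefore the shaft input power required = 3166 W.


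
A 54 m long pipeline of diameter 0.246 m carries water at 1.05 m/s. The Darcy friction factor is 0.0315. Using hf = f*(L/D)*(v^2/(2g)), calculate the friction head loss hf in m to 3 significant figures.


hf = 0.0315 * (54/0.246) * (1.05^2 / (2*9.81))
hf = 0.389 m
Therefore the friction head loss hf = 0.389 m.


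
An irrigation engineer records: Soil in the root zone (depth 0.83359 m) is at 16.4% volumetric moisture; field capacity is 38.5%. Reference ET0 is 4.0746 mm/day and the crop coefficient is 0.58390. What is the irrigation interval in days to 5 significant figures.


Approach: apply soil-water budget scheduling, SMD = (FC-theta)/100*depth*1000; ETc = ET0*Kc; interval = SMD/ETc.
Step 1 — soil moisture deficit:
  SMD = (38.5 - 16.4)/100 * 0.83359 * 1000 = 184.2234 mm
Step 2 — daily crop ET (ETc = ET0*Kc):
  ETc = 4.0746 * 0.58390 = 2.379159 mm/day
Step 3 — irrigation interval (SMD/ETc):
  interval = 184.2234 / 2.379159 = 77.432 days
Therefore the irrigation interval = 77.432 days.


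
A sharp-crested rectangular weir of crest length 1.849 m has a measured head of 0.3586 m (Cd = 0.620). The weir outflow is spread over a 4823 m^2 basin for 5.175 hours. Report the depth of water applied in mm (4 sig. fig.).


Approach: apply the rectangular weir equation with a volume-to-depth conversion, Q = (2/3)*Cd*L*sqrt(2g)*H^1.5; d = Q*t/A * 1000.
Step 1 — weir discharge:
  Q = (2/3)*0.620*1.849*sqrt(2*9.81)*0.3586^1.5 = 0.726946 m^3/s
Step 2 — volume: V = 0.726946 * 5.175*3600 = 13543.0 m^3
Step 3 — depth: d = V/A * 1000 = 13543.0/4823 * 1000 = 2808 mm
Therefore the depth of water applied = 2808 mm.


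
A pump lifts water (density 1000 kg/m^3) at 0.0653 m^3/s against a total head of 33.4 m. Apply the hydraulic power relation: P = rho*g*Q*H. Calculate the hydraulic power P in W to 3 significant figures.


P = 1000 * 9.81 * 0.0653 * 33.4 = 21400 W
Therefore the hydraulic power P = 21400 W.


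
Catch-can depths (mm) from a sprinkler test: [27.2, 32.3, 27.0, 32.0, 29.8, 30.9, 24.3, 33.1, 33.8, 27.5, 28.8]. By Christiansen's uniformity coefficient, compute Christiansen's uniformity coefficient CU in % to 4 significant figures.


Approach: apply Christiansen's uniformity coefficient, CU = (1 - mean_abs_deviation/mean)*100.
mean = 29.7000 mm
mean |d_i - mean| = 2.49091 mm
CU = (1 - 2.49091/29.7000)*100 = 91.61 %
Therefore Christiansen's uniformity coefficient CU = 91.61 %.


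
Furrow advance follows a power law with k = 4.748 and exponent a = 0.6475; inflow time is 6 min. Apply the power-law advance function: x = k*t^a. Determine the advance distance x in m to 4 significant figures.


x = 4.748 * 6^0.6475 = 15.15 m
Therefore the advance distance x = 15.15 m.


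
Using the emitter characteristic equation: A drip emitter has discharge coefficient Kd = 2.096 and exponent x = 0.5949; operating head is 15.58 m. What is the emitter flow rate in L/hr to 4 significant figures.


Approach: apply the emitter characteristic equation, q = Kd * h^x.
q = 2.096 * 15.58^0.5949 = 10.74 L/hr
Therefore the emitter flow rate = 10.74 L/hr.


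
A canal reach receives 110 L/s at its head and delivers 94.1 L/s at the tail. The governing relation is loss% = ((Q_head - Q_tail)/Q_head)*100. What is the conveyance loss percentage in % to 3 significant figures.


loss = ((110 - 94.1)/110)*100 = 14.5 %
Therefore the conveyance loss percentage = 14.5 %.


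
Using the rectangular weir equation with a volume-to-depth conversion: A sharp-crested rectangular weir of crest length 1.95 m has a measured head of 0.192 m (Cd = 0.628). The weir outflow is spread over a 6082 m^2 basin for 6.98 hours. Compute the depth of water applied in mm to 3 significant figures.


Approach: apply the rectangular weir equation with a volume-to-depth conversion, Q = (2/3)*Cd*L*sqrt(2g)*H^1.5; d = Q*t/A * 1000.
Step 1 — weir discharge:
  Q = (2/3)*0.628*1.95*sqrt(2*9.81)*0.192^1.5 = 0.30423 m^3/s
Step 2 — volume: V = 0.30423 * 6.98*3600 = 7644.7 m^3
Step 3 — depth: d = V/A * 1000 = 7644.7/6082 * 1000 = 1260 mm
Therefore the depth of water applied = 1260 mm.


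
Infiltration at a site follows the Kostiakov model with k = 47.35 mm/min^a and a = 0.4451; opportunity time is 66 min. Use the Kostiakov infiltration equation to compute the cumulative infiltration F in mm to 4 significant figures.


Approach: apply the Kostiakov infiltration equation, F = k*t^a.
F = 47.35 * 66^0.4451 = 305.6 mm
Therefore the cumulative infiltration F = 305.6 mm.


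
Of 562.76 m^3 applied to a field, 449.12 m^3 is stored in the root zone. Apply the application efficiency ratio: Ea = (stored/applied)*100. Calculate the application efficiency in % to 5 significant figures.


Ea = (449.12/562.76)*100 = 79.807 %
Therefore the application efficiency = 79.807 %.


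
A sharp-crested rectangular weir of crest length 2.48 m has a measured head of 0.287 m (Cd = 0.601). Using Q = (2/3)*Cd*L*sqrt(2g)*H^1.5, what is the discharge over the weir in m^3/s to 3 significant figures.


Q = (2/3)*0.601*2.48*sqrt(2*9.81)*0.287^1.5 = 0.677 m^3/s
Therefore the discharge over the weir = 0.677 m^3/s.


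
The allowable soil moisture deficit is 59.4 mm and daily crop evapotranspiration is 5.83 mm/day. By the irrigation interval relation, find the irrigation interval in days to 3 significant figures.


Approach: apply the irrigation interval relation, interval = SMD / ETc.
interval = 59.4 / 5.83 = 10.2 days
Therefore the irrigation interval = 10.2 days.


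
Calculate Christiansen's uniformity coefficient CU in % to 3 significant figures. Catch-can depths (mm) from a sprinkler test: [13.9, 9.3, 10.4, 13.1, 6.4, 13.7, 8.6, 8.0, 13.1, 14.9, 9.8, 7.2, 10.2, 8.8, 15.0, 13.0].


Approach: apply Christiansen's uniformity coefficient, CU = (1 - mean_abs_deviation/mean)*100.
mean = 10.963 mm
mean |d_i - mean| = 2.4953 mm
CU = (1 - 2.4953/10.963)*100 = 77.2 %
Therefore Christiansen's uniformity coefficient CU = 77.2 %.


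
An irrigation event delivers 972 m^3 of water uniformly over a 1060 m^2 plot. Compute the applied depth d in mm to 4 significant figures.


Approach: apply depth from volume over area, d = (V/A)*1000.
d = (972 / 1060) * 1000 = 917.0 mm
Therefore the applied depth d = 917.0 mm.


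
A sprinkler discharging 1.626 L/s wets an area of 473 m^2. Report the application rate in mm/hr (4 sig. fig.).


Approach: apply the application rate relation, rate = (Q/A)*3600.
rate = (1.626 / 473) * 3600 = 12.38 mm/hr
Therefore the application rate = 12.38 mm/hr.


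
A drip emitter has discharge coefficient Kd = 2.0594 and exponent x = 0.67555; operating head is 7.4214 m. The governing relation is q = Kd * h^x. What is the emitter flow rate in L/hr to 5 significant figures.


q = 2.0594 * 7.4214^0.67555 = 7.9762 L/hr
Therefore the emitter flow rate = 7.9762 L/hr.


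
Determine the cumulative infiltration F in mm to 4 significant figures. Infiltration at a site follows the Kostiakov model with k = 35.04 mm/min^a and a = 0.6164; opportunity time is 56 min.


Approach: apply the Kostiakov infiltration equation, F = k*t^a.
F = 35.04 * 56^0.6164 = 418.9 mm
Therefore the cumulative infiltration F = 418.9 mm.


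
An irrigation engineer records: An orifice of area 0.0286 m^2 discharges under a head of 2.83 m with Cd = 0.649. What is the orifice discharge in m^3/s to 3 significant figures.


Approach: apply the orifice equation, Q = Cd*A*sqrt(2*g*h).
Q = 0.649 * 0.0286 * sqrt(2*9.81*2.83) = 0.138 m^3/s
Therefore the orifice discharge = 0.138 m^3/s.


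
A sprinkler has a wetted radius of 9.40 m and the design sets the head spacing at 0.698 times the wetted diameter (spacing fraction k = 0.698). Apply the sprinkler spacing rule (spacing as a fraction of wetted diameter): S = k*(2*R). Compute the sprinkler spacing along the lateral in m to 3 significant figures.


S = 0.698 * (2 * 9.40) = 13.1 m
Therefore the sprinkler spacing along the lateral = 13.1 m.


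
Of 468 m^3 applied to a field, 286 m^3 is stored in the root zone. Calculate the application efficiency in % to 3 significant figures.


Approach: apply the application efficiency ratio, Ea = (stored/applied)*100.
Ea = (286/468)*100 = 61.1 %
Therefore the application efficiency = 61.1 %.


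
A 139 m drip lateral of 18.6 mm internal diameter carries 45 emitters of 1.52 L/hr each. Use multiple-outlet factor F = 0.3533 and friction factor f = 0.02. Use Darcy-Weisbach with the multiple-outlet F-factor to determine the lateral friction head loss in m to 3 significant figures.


Approach: apply Darcy-Weisbach with the multiple-outlet F-factor, Q = n*q/(3600*1000) m^3/s; v = Q/A; hf = F*f*(L/D)*(v^2/(2g)).
Q = 45*1.52/(3600*1000) = 1.9000e-05 m^3/s
A = pi*(18.6e-3/2)^2 = 2.7172e-04 m^2, so v = Q/A = 0.069926 m/s
hf = 0.3533*0.02*(139/0.0186)*(0.069926^2/(2*9.81)) = 0.0132 m
Therefore the lateral friction head loss = 0.0132 m.


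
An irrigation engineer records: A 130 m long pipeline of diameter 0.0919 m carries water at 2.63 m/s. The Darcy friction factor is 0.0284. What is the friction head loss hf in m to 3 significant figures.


Approach: apply the Darcy-Weisbach equation, hf = f*(L/D)*(v^2/(2g)).
hf = 0.0284 * (130/0.0919) * (2.63^2 / (2*9.81))
hf = 14.2 m
Therefore the friction head loss hf = 14.2 m.


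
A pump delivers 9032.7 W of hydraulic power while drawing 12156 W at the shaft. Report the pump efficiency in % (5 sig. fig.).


Approach: apply the efficiency ratio, eta = (P_out/P_in)*100.
eta = (9032.7 / 12156) * 100 = 74.307 %
Therefore the pump efficiency = 74.307 %.


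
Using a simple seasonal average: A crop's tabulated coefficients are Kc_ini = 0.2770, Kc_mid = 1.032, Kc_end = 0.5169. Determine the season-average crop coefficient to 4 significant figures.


Approach: apply a simple seasonal average, Kc_avg = (Kc_ini + Kc_mid + Kc_end)/3.
Kc_avg = (0.2770 + 1.032 + 0.5169)/3 = 0.6086
Therefore the season-average crop coefficient = 0.6086.


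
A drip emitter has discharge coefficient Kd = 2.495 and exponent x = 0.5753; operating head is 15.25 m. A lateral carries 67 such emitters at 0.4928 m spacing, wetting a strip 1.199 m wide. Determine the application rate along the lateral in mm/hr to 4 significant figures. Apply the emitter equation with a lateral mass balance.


Approach: apply the emitter equation with a lateral mass balance, q = Kd*h^x; Q = n*q; rate = Q/(n*spacing*width).
Step 1 — single emitter flow (q = Kd*h^x):
  q = 2.495 * 15.25^0.5753 = 11.9621 L/hr
Step 2 — total lateral flow: Q = 67 * 11.9621 = 801.457 L/hr
Step 3 — wetted area: A = 67 * 0.4928 * 1.199 = 39.5881 m^2
Step 4 — application rate: Q/A = 801.457/39.5881 = 20.24 mm/hr
Therefore the application rate along the lateral = 20.24 mm/hr.


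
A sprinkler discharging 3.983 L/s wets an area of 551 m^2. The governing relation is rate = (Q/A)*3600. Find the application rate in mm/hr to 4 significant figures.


rate = (3.983 / 551) * 3600 = 26.02 mm/hr
Therefore the application rate = 26.02 mm/hr.


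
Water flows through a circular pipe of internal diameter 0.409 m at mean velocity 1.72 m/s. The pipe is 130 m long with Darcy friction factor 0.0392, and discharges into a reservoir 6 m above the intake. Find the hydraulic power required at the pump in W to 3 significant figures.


Approach: apply continuity + Darcy-Weisbach + hydraulic power, Q = A*v; hf = f*(L/D)*(v^2/(2g)); H = static + hf; P = rho*g*Q*H.
Step 1 — flow rate (continuity, Q = A*v):
  A = pi*(0.409/2)^2 = 0.13138 m^2
  Q = 0.13138 * 1.72 = 0.22598 m^3/s
Step 2 — friction head loss (Darcy-Weisbach):
  hf = 0.0392 * (130/0.409) * (1.72^2 / (2*9.81))
  hf = 1.8787 m
Step 3 — total head: H = 6 + 1.8787 = 7.8787 m
Step 4 — hydraulic power (P = rho*g*Q*H):
  P = 1000 * 9.81 * 0.22598 * 7.8787 = 17500 W
Therefore the hydraulic power required at the pump = 17500 W.


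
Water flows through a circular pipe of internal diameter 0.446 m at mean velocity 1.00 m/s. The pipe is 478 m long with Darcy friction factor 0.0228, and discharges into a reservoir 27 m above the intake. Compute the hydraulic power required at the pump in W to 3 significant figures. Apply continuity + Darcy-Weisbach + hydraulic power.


Approach: apply continuity + Darcy-Weisbach + hydraulic power, Q = A*v; hf = f*(L/D)*(v^2/(2g)); H = static + hf; P = rho*g*Q*H.
Step 1 — flow rate (continuity, Q = A*v):
  A = pi*(0.446/2)^2 = 0.15623 m^2
  Q = 0.15623 * 1.00 = 0.15623 m^3/s
Step 2 — friction head loss (Darcy-Weisbach):
  hf = 0.0228 * (478/0.446) * (1.00^2 / (2*9.81))
  hf = 1.2455 m
Step 3 — total head: H = 27 + 1.2455 = 28.245 m
Step 4 — hydraulic power (P = rho*g*Q*H):
  P = 1000 * 9.81 * 0.15623 * 28.245 = 43300 W
Therefore the hydraulic power required at the pump = 43300 W.


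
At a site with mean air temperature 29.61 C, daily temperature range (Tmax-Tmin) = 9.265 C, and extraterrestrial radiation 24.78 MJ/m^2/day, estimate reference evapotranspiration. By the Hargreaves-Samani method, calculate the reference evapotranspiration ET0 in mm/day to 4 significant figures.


Approach: apply the Hargreaves-Samani method, ET0 = 0.0023*(Tmean+17.8)*sqrt(Tmax-Tmin)*0.408*Ra.
ET0 = 0.0023*(29.61+17.8)*sqrt(9.265)*0.408*24.78 = 3.356 mm/day
Therefore the reference evapotranspiration ET0 = 3.356 mm/day.


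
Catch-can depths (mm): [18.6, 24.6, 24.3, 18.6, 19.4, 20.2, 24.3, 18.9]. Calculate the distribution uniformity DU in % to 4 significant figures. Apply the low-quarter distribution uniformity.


Approach: apply the low-quarter distribution uniformity, DU = (mean of lowest quarter of readings / overall mean)*100.
sorted lowest 2 of 8: [18.6, 18.6] -> mean = 18.6000 mm
overall mean = 21.1125 mm
DU = (18.6000/21.1125)*100 = 88.10 %
Therefore the distribution uniformity DU = 88.10 %.


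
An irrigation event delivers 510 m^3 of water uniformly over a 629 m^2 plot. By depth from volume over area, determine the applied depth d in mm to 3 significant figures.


Approach: apply depth from volume over area, d = (V/A)*1000.
d = (510 / 629) * 1000 = 811 mm
Therefore the applied depth d = 811 mm.


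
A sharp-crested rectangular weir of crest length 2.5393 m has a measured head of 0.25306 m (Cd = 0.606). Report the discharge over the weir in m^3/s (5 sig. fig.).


Approach: apply the rectangular weir equation, Q = (2/3)*Cd*L*sqrt(2g)*H^1.5.
Q = (2/3)*0.606*2.5393*sqrt(2*9.81)*0.25306^1.5 = 0.57847 m^3/s
Therefore the discharge over the weir = 0.57847 m^3/s.


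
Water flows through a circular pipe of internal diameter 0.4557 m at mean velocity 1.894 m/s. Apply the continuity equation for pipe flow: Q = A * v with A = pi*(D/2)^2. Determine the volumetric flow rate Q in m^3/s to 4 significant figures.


A = pi*(0.4557/2)^2 = 0.163098 m^2
Q = 0.163098 * 1.894 = 0.3089 m^3/s
Therefore the volumetric flow rate Q = 0.3089 m^3/s.


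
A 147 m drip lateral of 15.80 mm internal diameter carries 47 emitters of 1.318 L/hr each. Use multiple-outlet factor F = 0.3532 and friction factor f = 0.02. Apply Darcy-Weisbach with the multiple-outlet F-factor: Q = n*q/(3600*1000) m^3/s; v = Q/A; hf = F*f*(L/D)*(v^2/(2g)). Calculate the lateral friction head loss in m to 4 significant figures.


Q = 47*1.318/(3600*1000) = 1.72072e-05 m^3/s
A = pi*(15.80e-3/2)^2 = 1.96067e-04 m^2, so v = Q/A = 0.0877620 m/s
hf = 0.3532*0.02*(147/0.01580)*(0.0877620^2/(2*9.81)) = 0.02580 m
Therefore the lateral friction head loss = 0.02580 m.


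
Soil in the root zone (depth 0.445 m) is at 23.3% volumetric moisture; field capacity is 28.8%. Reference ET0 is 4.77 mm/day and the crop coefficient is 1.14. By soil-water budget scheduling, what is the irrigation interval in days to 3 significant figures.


Approach: apply soil-water budget scheduling, SMD = (FC-theta)/100*depth*1000; ETc = ET0*Kc; interval = SMD/ETc.
Step 1 — soil moisture deficit:
  SMD = (28.8 - 23.3)/100 * 0.445 * 1000 = 24.475 mm
Step 2 — daily crop ET (ETc = ET0*Kc):
  ETc = 4.77 * 1.14 = 5.4378 mm/day
Step 3 — irrigation interval (SMD/ETc):
  interval = 24.475 / 5.4378 = 4.50 days
Therefore the irrigation interval = 4.50 days.


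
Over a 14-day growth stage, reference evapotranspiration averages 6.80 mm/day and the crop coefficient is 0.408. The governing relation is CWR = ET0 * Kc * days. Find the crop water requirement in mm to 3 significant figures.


CWR = 6.80 * 0.408 * 14 = 38.8 mm
Therefore the crop water requirement = 38.8 mm.


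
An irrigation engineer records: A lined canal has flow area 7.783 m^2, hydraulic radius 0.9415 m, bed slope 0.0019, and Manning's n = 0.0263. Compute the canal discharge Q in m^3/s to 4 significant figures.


Approach: apply Manning's equation, Q = (1/n)*A*R^(2/3)*S^(1/2).
Q = (1/0.0263) * 7.783 * 0.9415^(2/3) * 0.0019^(1/2) = 12.39 m^3/s
Therefore the canal discharge Q = 12.39 m^3/s.


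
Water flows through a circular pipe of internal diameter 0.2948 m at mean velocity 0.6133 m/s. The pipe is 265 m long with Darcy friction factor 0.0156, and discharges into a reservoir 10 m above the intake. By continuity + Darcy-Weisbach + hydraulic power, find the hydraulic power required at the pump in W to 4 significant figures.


Approach: apply continuity + Darcy-Weisbach + hydraulic power, Q = A*v; hf = f*(L/D)*(v^2/(2g)); H = static + hf; P = rho*g*Q*H.
Step 1 — flow rate (continuity, Q = A*v):
  A = pi*(0.2948/2)^2 = 0.0682566 m^2
  Q = 0.0682566 * 0.6133 = 0.0418618 m^3/s
Step 2 — friction head loss (Darcy-Weisbach):
  hf = 0.0156 * (265/0.2948) * (0.6133^2 / (2*9.81))
  hf = 0.268838 m
Step 3 — total head: H = 10 + 0.268838 = 10.2688 m
Step 4 — hydraulic power (P = rho*g*Q*H):
  P = 1000 * 9.81 * 0.0418618 * 10.2688 = 4217 W
Therefore the hydraulic power required at the pump = 4217 W.


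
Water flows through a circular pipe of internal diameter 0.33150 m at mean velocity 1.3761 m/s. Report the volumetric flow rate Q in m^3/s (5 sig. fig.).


Approach: apply the continuity equation for pipe flow, Q = A * v with A = pi*(D/2)^2.
A = pi*(0.33150/2)^2 = 0.08630917 m^2
Q = 0.08630917 * 1.3761 = 0.11877 m^3/s
Therefore the volumetric flow rate Q = 0.11877 m^3/s.


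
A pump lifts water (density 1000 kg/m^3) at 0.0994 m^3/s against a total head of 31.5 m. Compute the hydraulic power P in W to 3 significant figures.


Approach: apply the hydraulic power relation, P = rho*g*Q*H.
P = 1000 * 9.81 * 0.0994 * 31.5 = 30700 W
Therefore the hydraulic power P = 30700 W.


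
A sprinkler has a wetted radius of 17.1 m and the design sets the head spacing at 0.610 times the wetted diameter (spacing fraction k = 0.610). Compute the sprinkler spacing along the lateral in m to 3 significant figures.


Approach: apply the sprinkler spacing rule (spacing as a fraction of wetted diameter), S = k*(2*R).
S = 0.610 * (2 * 17.1) = 20.9 m
Therefore the sprinkler spacing along the lateral = 20.9 m.


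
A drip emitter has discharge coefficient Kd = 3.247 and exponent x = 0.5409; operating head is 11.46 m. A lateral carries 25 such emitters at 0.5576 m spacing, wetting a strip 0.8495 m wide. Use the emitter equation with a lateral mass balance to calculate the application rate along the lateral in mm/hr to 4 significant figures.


Approach: apply the emitter equation with a lateral mass balance, q = Kd*h^x; Q = n*q; rate = Q/(n*spacing*width).
Step 1 — single emitter flow (q = Kd*h^x):
  q = 3.247 * 11.46^0.5409 = 12.1449 L/hr
Step 2 — total lateral flow: Q = 25 * 12.1449 = 303.623 L/hr
Step 3 — wetted area: A = 25 * 0.5576 * 0.8495 = 11.8420 m^2
Step 4 — application rate: Q/A = 303.623/11.8420 = 25.64 mm/hr
Therefore the application rate along the lateral = 25.64 mm/hr.


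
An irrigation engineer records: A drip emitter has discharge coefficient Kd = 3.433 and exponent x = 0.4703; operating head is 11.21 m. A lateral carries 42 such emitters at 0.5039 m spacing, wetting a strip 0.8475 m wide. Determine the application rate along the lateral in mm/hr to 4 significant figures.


Approach: apply the emitter equation with a lateral mass balance, q = Kd*h^x; Q = n*q; rate = Q/(n*spacing*width).
Step 1 — single emitter flow (q = Kd*h^x):
  q = 3.433 * 11.21^0.4703 = 10.6980 L/hr
Step 2 — total lateral flow: Q = 42 * 10.6980 = 449.317 L/hr
Step 3 — wetted area: A = 42 * 0.5039 * 0.8475 = 17.9363 m^2
Step 4 — application rate: Q/A = 449.317/17.9363 = 25.05 mm/hr
Therefore the application rate along the lateral = 25.05 mm/hr.


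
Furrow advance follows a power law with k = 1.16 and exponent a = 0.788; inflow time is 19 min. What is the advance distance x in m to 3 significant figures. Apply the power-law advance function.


Approach: apply the power-law advance function, x = k*t^a.
x = 1.16 * 19^0.788 = 11.8 m
Therefore the advance distance x = 11.8 m.


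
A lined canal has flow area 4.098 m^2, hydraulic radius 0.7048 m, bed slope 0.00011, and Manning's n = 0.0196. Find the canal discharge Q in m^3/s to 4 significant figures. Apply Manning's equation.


Approach: apply Manning's equation, Q = (1/n)*A*R^(2/3)*S^(1/2).
Q = (1/0.0196) * 4.098 * 0.7048^(2/3) * 0.00011^(1/2) = 1.737 m^3/s
Therefore the canal discharge Q = 1.737 m^3/s.


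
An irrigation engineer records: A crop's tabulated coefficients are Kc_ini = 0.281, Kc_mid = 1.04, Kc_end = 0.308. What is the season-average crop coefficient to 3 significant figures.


Approach: apply a simple seasonal average, Kc_avg = (Kc_ini + Kc_mid + Kc_end)/3.
Kc_avg = (0.281 + 1.04 + 0.308)/3 = 0.543
Therefore the season-average crop coefficient = 0.543.


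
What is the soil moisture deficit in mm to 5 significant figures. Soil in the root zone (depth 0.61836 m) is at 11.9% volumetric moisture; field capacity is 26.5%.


Approach: apply the soil moisture deficit relation, SMD = (FC - theta)/100 * depth * 1000.
SMD = (26.5 - 11.9)/100 * 0.61836 * 1000 = 90.281 mm
Therefore the soil moisture deficit = 90.281 mm.


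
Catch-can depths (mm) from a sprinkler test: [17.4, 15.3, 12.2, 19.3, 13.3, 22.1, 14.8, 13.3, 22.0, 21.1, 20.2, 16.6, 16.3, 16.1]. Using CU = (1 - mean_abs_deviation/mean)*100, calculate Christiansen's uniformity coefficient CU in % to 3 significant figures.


mean = 17.143 mm
mean |d_i - mean| = 2.7490 mm
CU = (1 - 2.7490/17.143)*100 = 84.0 %
Therefore Christiansen's uniformity coefficient CU = 84.0 %.


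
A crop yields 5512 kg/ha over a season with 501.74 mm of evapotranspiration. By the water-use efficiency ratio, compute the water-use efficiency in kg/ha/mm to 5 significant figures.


Approach: apply the water-use efficiency ratio, WUE = yield/ET.
WUE = 5512 / 501.74 = 10.986 kg/ha/mm
Therefore the water-use efficiency = 10.986 kg/ha/mm.


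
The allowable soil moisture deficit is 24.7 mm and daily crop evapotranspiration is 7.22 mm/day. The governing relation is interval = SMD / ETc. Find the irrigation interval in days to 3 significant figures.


interval = 24.7 / 7.22 = 3.42 days
Therefore the irrigation interval = 3.42 days.


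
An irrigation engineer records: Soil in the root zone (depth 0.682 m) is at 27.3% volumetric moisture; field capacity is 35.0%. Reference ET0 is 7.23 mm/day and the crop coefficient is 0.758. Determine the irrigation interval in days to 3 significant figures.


Approach: apply soil-water budget scheduling, SMD = (FC-theta)/100*depth*1000; ETc = ET0*Kc; interval = SMD/ETc.
Step 1 — soil moisture deficit:
  SMD = (35.0 - 27.3)/100 * 0.682 * 1000 = 52.514 mm
Step 2 — daily crop ET (ETc = ET0*Kc):
  ETc = 7.23 * 0.758 = 5.4803 mm/day
Step 3 — irrigation interval (SMD/ETc):
  interval = 52.514 / 5.4803 = 9.58 days
Therefore the irrigation interval = 9.58 days.


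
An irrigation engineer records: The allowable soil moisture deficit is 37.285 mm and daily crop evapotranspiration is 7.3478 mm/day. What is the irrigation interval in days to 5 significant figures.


Approach: apply the irrigation interval relation, interval = SMD / ETc.
interval = 37.285 / 7.3478 = 5.0743 days
Therefore the irrigation interval = 5.0743 days.


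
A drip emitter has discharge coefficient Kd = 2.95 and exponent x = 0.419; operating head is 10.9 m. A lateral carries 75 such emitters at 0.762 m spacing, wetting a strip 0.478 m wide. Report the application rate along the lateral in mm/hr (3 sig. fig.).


Approach: apply the emitter equation with a lateral mass balance, q = Kd*h^x; Q = n*q; rate = Q/(n*spacing*width).
Step 1 — single emitter flow (q = Kd*h^x):
  q = 2.95 * 10.9^0.419 = 8.0261 L/hr
Step 2 — total lateral flow: Q = 75 * 8.0261 = 601.96 L/hr
Step 3 — wetted area: A = 75 * 0.762 * 0.478 = 27.318 m^2
Step 4 — application rate: Q/A = 601.96/27.318 = 22.0 mm/hr
Therefore the application rate along the lateral = 22.0 mm/hr.


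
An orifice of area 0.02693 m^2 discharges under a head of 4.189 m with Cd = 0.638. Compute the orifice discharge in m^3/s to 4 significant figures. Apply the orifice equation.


Approach: apply the orifice equation, Q = Cd*A*sqrt(2*g*h).
Q = 0.638 * 0.02693 * sqrt(2*9.81*4.189) = 0.1558 m^3/s
Therefore the orifice discharge = 0.1558 m^3/s.


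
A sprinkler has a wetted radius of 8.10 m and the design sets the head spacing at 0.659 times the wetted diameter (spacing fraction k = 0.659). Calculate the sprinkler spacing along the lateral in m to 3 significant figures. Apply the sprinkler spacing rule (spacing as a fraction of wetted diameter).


Approach: apply the sprinkler spacing rule (spacing as a fraction of wetted diameter), S = k*(2*R).
S = 0.659 * (2 * 8.10) = 10.7 m
Therefore the sprinkler spacing along the lateral = 10.7 m.


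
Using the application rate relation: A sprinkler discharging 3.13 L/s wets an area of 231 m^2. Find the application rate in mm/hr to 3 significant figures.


Approach: apply the application rate relation, rate = (Q/A)*3600.
rate = (3.13 / 231) * 3600 = 48.8 mm/hr
Therefore the application rate = 48.8 mm/hr.


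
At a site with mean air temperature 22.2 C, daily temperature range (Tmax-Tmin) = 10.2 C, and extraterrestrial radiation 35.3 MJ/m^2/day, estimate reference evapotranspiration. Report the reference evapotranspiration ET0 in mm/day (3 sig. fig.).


Approach: apply the Hargreaves-Samani method, ET0 = 0.0023*(Tmean+17.8)*sqrt(Tmax-Tmin)*0.408*Ra.
ET0 = 0.0023*(22.2+17.8)*sqrt(10.2)*0.408*35.3 = 4.23 mm/day
Therefore the reference evapotranspiration ET0 = 4.23 mm/day.


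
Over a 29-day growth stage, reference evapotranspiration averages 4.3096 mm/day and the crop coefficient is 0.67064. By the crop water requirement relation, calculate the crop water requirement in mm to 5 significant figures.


Approach: apply the crop water requirement relation, CWR = ET0 * Kc * days.
CWR = 4.3096 * 0.67064 * 29 = 83.816 mm
Therefore the crop water requirement = 83.816 mm.


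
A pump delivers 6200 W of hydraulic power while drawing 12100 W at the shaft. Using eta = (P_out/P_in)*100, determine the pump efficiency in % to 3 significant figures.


eta = (6200 / 12100) * 100 = 51.2 %
Therefore the pump efficiency = 51.2 %.


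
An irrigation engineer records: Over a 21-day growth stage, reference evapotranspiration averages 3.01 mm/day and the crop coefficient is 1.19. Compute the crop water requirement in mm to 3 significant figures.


Approach: apply the crop water requirement relation, CWR = ET0 * Kc * days.
CWR = 3.01 * 1.19 * 21 = 75.2 mm
Therefore the crop water requirement = 75.2 mm.


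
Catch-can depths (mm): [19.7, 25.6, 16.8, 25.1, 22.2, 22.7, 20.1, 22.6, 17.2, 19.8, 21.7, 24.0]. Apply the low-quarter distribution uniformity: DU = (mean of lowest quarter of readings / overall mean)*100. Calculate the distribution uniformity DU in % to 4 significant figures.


sorted lowest 3 of 12: [16.8, 17.2, 19.7] -> mean = 17.9000 mm
overall mean = 21.4583 mm
DU = (17.9000/21.4583)*100 = 83.42 %
Therefore the distribution uniformity DU = 83.42 %.


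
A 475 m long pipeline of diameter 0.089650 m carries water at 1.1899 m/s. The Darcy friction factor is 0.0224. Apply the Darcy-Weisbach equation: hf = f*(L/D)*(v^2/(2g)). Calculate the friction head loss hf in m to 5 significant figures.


hf = 0.0224 * (475/0.089650) * (1.1899^2 / (2*9.81))
hf = 8.5647 m
Therefore the friction head loss hf = 8.5647 m.


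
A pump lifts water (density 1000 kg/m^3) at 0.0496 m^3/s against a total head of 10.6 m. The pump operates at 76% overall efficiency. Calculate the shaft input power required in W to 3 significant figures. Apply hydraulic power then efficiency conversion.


Approach: apply hydraulic power then efficiency conversion, P = rho*g*Q*H; P_in = P/eta.
Step 1 — hydraulic power (P = rho*g*Q*H):
  P = 1000 * 9.81 * 0.0496 * 10.6 = 5157.7 W
Step 2 — input power: P_in = P/eta = 5157.7 / 0.76 = 6790 W
Therefore the shaft input power required = 6790 W.


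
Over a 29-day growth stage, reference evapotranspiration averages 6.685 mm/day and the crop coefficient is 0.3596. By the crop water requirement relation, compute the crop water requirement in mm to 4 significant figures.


Approach: apply the crop water requirement relation, CWR = ET0 * Kc * days.
CWR = 6.685 * 0.3596 * 29 = 69.71 mm
Therefore the crop water requirement = 69.71 mm.


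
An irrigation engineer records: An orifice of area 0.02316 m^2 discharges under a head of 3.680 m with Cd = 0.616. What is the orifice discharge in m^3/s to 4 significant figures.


Approach: apply the orifice equation, Q = Cd*A*sqrt(2*g*h).
Q = 0.616 * 0.02316 * sqrt(2*9.81*3.680) = 0.1212 m^3/s
Therefore the orifice discharge = 0.1212 m^3/s.


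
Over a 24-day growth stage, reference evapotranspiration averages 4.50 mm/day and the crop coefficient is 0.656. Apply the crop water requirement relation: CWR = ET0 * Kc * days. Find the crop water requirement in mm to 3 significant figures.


CWR = 4.50 * 0.656 * 24 = 70.8 mm
Therefore the crop water requirement = 70.8 mm.


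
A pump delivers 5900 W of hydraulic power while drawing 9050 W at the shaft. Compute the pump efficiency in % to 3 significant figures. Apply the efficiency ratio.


Approach: apply the efficiency ratio, eta = (P_out/P_in)*100.
eta = (5900 / 9050) * 100 = 65.2 %
Therefore the pump efficiency = 65.2 %.


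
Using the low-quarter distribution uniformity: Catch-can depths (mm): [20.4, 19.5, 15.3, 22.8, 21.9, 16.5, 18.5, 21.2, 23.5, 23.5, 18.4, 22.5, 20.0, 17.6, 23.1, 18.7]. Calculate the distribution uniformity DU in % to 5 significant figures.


Approach: apply the low-quarter distribution uniformity, DU = (mean of lowest quarter of readings / overall mean)*100.
sorted lowest 4 of 16: [15.3, 16.5, 17.6, 18.4] -> mean = 16.95000 mm
overall mean = 20.21250 mm
DU = (16.95000/20.21250)*100 = 83.859 %
Therefore the distribution uniformity DU = 83.859 %.


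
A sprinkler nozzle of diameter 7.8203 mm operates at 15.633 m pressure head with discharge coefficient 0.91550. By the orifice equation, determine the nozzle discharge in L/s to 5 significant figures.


Approach: apply the orifice equation, Q = Cd*A*sqrt(2*g*h), A = pi*(d/2)^2.
A = pi*(7.8203e-3/2)^2 = 4.803267e-05 m^2
Q = 0.91550 * 4.803267e-05 * sqrt(2*9.81*15.633) * 1000 = 0.77013 L/s
Therefore the nozzle discharge = 0.77013 L/s.


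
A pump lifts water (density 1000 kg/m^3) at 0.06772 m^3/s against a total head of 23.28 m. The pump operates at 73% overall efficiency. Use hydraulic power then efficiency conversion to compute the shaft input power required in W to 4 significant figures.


Approach: apply hydraulic power then efficiency conversion, P = rho*g*Q*H; P_in = P/eta.
Step 1 — hydraulic power (P = rho*g*Q*H):
  P = 1000 * 9.81 * 0.06772 * 23.28 = 15465.7 W
Step 2 — input power: P_in = P/eta = 15465.7 / 0.73 = 21190 W
Therefore the shaft input power required = 21190 W.


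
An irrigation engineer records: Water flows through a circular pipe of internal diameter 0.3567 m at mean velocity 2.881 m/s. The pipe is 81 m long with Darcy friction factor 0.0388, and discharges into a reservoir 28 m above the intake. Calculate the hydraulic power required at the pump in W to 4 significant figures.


Approach: apply continuity + Darcy-Weisbach + hydraulic power, Q = A*v; hf = f*(L/D)*(v^2/(2g)); H = static + hf; P = rho*g*Q*H.
Step 1 — flow rate (continuity, Q = A*v):
  A = pi*(0.3567/2)^2 = 0.0999300 m^2
  Q = 0.0999300 * 2.881 = 0.287898 m^3/s
Step 2 — friction head loss (Darcy-Weisbach):
  hf = 0.0388 * (81/0.3567) * (2.881^2 / (2*9.81))
  hf = 3.72736 m
Step 3 — total head: H = 28 + 3.72736 = 31.7274 m
Step 4 — hydraulic power (P = rho*g*Q*H):
  P = 1000 * 9.81 * 0.287898 * 31.7274 = 89610 W
Therefore the hydraulic power required at the pump = 89610 W.


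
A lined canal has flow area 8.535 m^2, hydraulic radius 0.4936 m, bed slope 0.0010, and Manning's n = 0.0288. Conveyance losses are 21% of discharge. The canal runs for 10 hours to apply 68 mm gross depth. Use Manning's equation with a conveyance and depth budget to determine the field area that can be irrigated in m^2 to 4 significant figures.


Approach: apply Manning's equation with a conveyance and depth budget, Q = (1/n)*A*R^(2/3)*S^(1/2); Q_field = Q*(1-loss); Area = Q_field*t/(d/1000).
Step 1 — canal discharge (Manning's equation):
  Q = (1/0.0288) * 8.535 * 0.4936^(2/3) * 0.0010^(1/2) = 5.85321 m^3/s
Step 2 — delivered flow: Q_field = 5.85321*(1 - 21/100) = 4.62404 m^3/s
Step 3 — volume delivered: V = 4.62404 * 10*3600 = 166465 m^3
Step 4 — area served: A = V / (depth/1000) = 166465 / 0.068 = 2448000 m^2
Therefore the field area that can be irrigated = 2448000 m^2.


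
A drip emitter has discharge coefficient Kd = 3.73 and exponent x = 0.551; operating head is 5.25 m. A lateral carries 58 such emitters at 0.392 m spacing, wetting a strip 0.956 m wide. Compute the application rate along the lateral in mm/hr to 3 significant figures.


Approach: apply the emitter equation with a lateral mass balance, q = Kd*h^x; Q = n*q; rate = Q/(n*spacing*width).
Step 1 — single emitter flow (q = Kd*h^x):
  q = 3.73 * 5.25^0.551 = 9.3007 L/hr
Step 2 — total lateral flow: Q = 58 * 9.3007 = 539.44 L/hr
Step 3 — wetted area: A = 58 * 0.392 * 0.956 = 21.736 m^2
Step 4 — application rate: Q/A = 539.44/21.736 = 24.8 mm/hr
Therefore the application rate along the lateral = 24.8 mm/hr.


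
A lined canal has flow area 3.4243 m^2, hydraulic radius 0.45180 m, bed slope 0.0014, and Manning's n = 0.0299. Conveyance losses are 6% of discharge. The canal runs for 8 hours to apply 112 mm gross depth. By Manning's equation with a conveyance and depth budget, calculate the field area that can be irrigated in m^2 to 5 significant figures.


Approach: apply Manning's equation with a conveyance and depth budget, Q = (1/n)*A*R^(2/3)*S^(1/2); Q_field = Q*(1-loss); Area = Q_field*t/(d/1000).
Step 1 — canal discharge (Manning's equation):
  Q = (1/0.0299) * 3.4243 * 0.45180^(2/3) * 0.0014^(1/2) = 2.523067 m^3/s
Step 2 — delivered flow: Q_field = 2.523067*(1 - 6/100) = 2.371683 m^3/s
Step 3 — volume delivered: V = 2.371683 * 8*3600 = 68304.47 m^3
Step 4 — area served: A = V / (depth/1000) = 68304.47 / 0.112 = 609860 m^2
Therefore the field area that can be irrigated = 609860 m^2.


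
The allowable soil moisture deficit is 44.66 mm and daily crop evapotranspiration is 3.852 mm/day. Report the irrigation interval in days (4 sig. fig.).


Approach: apply the irrigation interval relation, interval = SMD / ETc.
interval = 44.66 / 3.852 = 11.59 days
Therefore the irrigation interval = 11.59 days.


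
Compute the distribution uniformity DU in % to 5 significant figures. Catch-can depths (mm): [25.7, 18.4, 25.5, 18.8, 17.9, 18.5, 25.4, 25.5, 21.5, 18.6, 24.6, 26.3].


Approach: apply the low-quarter distribution uniformity, DU = (mean of lowest quarter of readings / overall mean)*100.
sorted lowest 3 of 12: [17.9, 18.4, 18.5] -> mean = 18.26667 mm
overall mean = 22.22500 mm
DU = (18.26667/22.22500)*100 = 82.190 %
Therefore the distribution uniformity DU = 82.190 %.
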